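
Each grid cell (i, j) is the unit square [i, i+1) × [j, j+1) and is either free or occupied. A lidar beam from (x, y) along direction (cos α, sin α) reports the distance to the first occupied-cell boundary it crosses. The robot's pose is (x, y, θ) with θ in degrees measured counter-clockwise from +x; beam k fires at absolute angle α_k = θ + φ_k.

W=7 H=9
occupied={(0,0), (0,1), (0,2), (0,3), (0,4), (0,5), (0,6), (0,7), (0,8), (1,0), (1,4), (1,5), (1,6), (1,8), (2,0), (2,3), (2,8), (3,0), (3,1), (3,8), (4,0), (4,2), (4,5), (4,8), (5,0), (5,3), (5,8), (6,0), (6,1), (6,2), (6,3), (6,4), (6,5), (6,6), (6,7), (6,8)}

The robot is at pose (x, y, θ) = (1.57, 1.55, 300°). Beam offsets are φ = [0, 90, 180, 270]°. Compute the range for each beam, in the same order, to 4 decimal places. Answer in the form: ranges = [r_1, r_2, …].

beam 1: φ=0°, α=300°
  direction (0.5000, -0.8660); cell (1,1); t to first gridline: x 0.8600, y 0.6351 (then +2.0000 / +1.1547)
    (1,0) via y @ 0.6351  # hit
  → r_1 = 0.6351
beam 2: φ=90°, α=30°
  direction (0.8660, 0.5000); cell (1,1); t to first gridline: x 0.4965, y 0.9000 (then +1.1547 / +2.0000)
    (2,1) via x @ 0.4965
    (2,2) via y @ 0.9000
    (3,2) via x @ 1.6512
    (4,2) via x @ 2.8059  # hit
  → r_2 = 2.8059
beam 3: φ=180°, α=120°
  direction (-0.5000, 0.8660); cell (1,1); t to first gridline: x 1.1400, y 0.5196 (then +2.0000 / +1.1547)
    (1,2) via y @ 0.5196
    (0,2) via x @ 1.1400  # hit
  → r_3 = 1.1400
beam 4: φ=270°, α=210°
  direction (-0.8660, -0.5000); cell (1,1); t to first gridline: x 0.6582, y 1.1000 (then +1.1547 / +2.0000)
    (0,1) via x @ 0.6582  # hit
  → r_4 = 0.6582

ranges = [0.6351, 2.8059, 1.1400, 0.6582]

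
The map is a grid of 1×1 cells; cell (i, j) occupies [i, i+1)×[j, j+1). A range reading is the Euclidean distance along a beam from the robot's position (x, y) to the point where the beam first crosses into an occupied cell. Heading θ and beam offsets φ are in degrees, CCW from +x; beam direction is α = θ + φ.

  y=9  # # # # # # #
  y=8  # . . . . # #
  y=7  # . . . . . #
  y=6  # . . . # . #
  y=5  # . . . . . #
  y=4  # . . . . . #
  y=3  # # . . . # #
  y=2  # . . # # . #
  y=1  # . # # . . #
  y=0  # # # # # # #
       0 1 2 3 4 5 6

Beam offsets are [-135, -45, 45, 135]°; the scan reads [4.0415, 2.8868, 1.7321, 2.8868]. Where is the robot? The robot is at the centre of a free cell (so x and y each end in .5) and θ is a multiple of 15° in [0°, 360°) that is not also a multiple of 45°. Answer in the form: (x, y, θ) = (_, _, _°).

(x, y, θ) = (2.5, 6.5, 105°)

Enumerate (i+0.5, j+0.5, θ) over the 32 free cells and 16 admissible headings. For each, cast all 4 beams and compare to the given ranges.
  (1.5, 7.5, 255°): beam 1 = 1.0000 ≠ 4.0415 ✗
  (5.5, 7.5, 120°): beam 1 = 0.5176 ≠ 4.0415 ✗
  (5.5, 4.5, 195°): beam 1 = 1.0000 ≠ 4.0415 ✗
  …
  (2.5, 6.5, 105°): r_1=4.0415, r_2=2.8868, r_3=1.7321, r_4=2.8868 — all match ✓
Only this pose fits every beam.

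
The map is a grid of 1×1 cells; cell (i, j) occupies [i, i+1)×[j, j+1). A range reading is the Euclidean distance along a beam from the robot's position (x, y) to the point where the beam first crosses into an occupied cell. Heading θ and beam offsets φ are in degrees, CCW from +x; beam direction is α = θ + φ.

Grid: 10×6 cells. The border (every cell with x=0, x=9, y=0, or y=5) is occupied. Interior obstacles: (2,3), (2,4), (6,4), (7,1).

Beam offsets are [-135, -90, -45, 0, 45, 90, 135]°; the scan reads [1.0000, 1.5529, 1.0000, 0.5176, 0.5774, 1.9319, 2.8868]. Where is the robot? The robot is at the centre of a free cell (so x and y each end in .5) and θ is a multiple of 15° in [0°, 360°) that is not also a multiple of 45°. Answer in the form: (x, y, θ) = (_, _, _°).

Candidates: 28 free-cell centres × 16 headings = 448 poses. Raycast each; keep the one whose scan matches to 4 dp.
  (8.5, 3.5, 285°): beam 1 = 1.7321 ≠ 1.0000 ✗
  (6.5, 3.5, 15°): beam 1 = 2.8868 ≠ 1.0000 ✗
  (4.5, 4.5, 285°): beam 3 = 4.0415 ≠ 1.0000 ✗
  (4.5, 2.5, 15°): beam 1 = 1.7321 ≠ 1.0000 ✗
  …
  (8.5, 2.5, 345°): r_1=1.0000, r_2=1.5529, r_3=1.0000, r_4=0.5176, r_5=0.5774, r_6=1.9319, r_7=2.8868 — all match ✓
Only this pose fits every beam.

(x, y, θ) = (8.5, 2.5, 345°)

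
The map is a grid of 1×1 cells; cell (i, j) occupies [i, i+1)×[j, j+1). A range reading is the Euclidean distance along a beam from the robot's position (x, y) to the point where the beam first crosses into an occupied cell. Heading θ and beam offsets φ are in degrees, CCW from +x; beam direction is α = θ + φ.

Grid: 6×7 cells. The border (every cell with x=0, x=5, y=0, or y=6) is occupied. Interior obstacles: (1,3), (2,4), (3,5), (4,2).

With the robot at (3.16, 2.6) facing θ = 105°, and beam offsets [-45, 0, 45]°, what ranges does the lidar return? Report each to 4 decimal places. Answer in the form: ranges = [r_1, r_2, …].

beam 1: φ=-45°, α=60°
  d=(0.5000,0.8660)  start (3,2)  tX=1.6800 tY=0.4619  stride 1/|dx|=2.0000 1/|dy|=1.1547
    cross y-line → (3,3), t=0.4619
    cross y-line → (3,4), t=1.6166
    cross x-line → (4,4), t=1.6800
    cross y-line → (4,5), t=2.7713
    cross x-line → (5,5), t=3.6800 (wall)
  → r_1 = 3.6800
beam 2: φ=0°, α=105°
  d=(-0.2588,0.9659)  start (3,2)  tX=0.6182 tY=0.4141  stride 1/|dx|=3.8637 1/|dy|=1.0353
    cross y-line → (3,3), t=0.4141
    cross x-line → (2,3), t=0.6182
    cross y-line → (2,4), t=1.4494 (wall)
  → r_2 = 1.4494
beam 3: φ=45°, α=150°
  d=(-0.8660,0.5000)  start (3,2)  tX=0.1848 tY=0.8000  stride 1/|dx|=1.1547 1/|dy|=2.0000
    cross x-line → (2,2), t=0.1848
    cross y-line → (2,3), t=0.8000
    cross x-line → (1,3), t=1.3395 (wall)
  → r_3 = 1.3395

ranges = [3.6800, 1.4494, 1.3395]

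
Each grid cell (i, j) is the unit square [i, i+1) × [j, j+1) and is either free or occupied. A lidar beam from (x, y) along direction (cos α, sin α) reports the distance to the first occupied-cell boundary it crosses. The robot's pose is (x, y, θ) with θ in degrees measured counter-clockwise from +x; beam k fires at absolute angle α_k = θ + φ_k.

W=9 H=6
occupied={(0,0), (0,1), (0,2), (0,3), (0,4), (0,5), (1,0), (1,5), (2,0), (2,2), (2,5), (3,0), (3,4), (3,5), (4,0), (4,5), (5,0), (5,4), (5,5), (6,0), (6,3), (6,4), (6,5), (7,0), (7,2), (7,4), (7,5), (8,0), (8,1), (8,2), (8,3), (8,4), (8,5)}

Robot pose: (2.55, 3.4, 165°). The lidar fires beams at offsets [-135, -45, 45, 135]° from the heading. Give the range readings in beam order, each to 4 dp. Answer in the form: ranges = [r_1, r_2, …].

beam 1: φ=-135°, α=30°
  cosα=0.8660 sinα=0.5000 | (2,3) | tMaxX 0.5196 tMaxY 1.2000 | tΔX 1.1547 tΔY 2.0000
    t=0.5196 [x] (3,3)
    t=1.2000 [y] (3,4) — stop
  → r_1 = 1.2000
beam 2: φ=-45°, α=120°
  cosα=-0.5000 sinα=0.8660 | (2,3) | tMaxX 1.1000 tMaxY 0.6928 | tΔX 2.0000 tΔY 1.1547
    t=0.6928 [y] (2,4)
    t=1.1000 [x] (1,4)
    t=1.8475 [y] (1,5) — stop
  → r_2 = 1.8475
beam 3: φ=45°, α=210°
  cosα=-0.8660 sinα=-0.5000 | (2,3) | tMaxX 0.6351 tMaxY 0.8000 | tΔX 1.1547 tΔY 2.0000
    t=0.6351 [x] (1,3)
    t=0.8000 [y] (1,2)
    t=1.7898 [x] (0,2) — stop
  → r_3 = 1.7898
beam 4: φ=135°, α=300°
  cosα=0.5000 sinα=-0.8660 | (2,3) | tMaxX 0.9000 tMaxY 0.4619 | tΔX 2.0000 tΔY 1.1547
    t=0.4619 [y] (2,2) — stop
  → r_4 = 0.4619

ranges = [1.2000, 1.8475, 1.7898, 0.4619]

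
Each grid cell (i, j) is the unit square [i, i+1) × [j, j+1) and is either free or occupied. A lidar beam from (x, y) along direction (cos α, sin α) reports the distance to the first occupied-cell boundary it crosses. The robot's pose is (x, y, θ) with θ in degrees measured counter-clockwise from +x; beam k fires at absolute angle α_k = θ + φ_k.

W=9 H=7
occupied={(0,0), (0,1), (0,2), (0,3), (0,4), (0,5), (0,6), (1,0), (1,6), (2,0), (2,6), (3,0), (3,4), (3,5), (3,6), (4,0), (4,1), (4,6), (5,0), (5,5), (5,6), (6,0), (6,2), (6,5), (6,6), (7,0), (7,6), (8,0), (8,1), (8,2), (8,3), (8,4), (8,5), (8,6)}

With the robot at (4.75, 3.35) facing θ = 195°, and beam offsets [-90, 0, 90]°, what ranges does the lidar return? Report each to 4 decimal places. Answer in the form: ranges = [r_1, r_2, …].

ranges = [2.7435, 3.8823, 2.4329]

beam 1: φ=-90°, α=105°
  direction (-0.2588, 0.9659); cell (4,3); t to first gridline: x 2.8978, y 0.6729 (then +3.8637 / +1.0353)
    (4,4) via y @ 0.6729
    (4,5) via y @ 1.7082
    (4,6) via y @ 2.7435  # hit
  → r_1 = 2.7435
beam 2: φ=0°, α=195°
  direction (-0.9659, -0.2588); cell (4,3); t to first gridline: x 0.7765, y 1.3523 (then +1.0353 / +3.8637)
    (3,3) via x @ 0.7765
    (3,2) via y @ 1.3523
    (2,2) via x @ 1.8117
    (1,2) via x @ 2.8470
    (0,2) via x @ 3.8823  # hit
  → r_2 = 3.8823
beam 3: φ=90°, α=285°
  direction (0.2588, -0.9659); cell (4,3); t to first gridline: x 0.9659, y 0.3623 (then +3.8637 / +1.0353)
    (4,2) via y @ 0.3623
    (5,2) via x @ 0.9659
    (5,1) via y @ 1.3976
    (5,0) via y @ 2.4329  # hit
  → r_3 = 2.4329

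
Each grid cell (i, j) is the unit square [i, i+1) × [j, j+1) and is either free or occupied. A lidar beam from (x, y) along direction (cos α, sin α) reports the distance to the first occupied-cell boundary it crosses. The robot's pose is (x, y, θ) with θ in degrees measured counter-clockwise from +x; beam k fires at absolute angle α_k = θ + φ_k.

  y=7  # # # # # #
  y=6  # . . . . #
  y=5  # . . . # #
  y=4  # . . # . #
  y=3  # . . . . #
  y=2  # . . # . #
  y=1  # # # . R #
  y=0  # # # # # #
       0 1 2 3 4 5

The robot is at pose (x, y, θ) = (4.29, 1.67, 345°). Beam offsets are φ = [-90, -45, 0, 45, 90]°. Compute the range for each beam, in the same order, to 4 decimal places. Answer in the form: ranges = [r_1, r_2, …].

ranges = [0.6936, 0.7736, 0.7350, 0.8198, 2.7432]

beam 1: φ=-90°, α=255°
  dir = (cos 255°, sin 255°) = (-0.2588, -0.9659); from cell (4,1)
  next x-line at t=1.1205, next y-line at t=0.6936; Δt_x=3.8637, Δt_y=1.0353
    y: enter (4,0) at t=0.6936 ← occupied
  → r_1 = 0.6936
beam 2: φ=-45°, α=300°
  dir = (cos 300°, sin 300°) = (0.5000, -0.8660); from cell (4,1)
  next x-line at t=1.4200, next y-line at t=0.7736; Δt_x=2.0000, Δt_y=1.1547
    y: enter (4,0) at t=0.7736 ← occupied
  → r_2 = 0.7736
beam 3: φ=0°, α=345°
  dir = (cos 345°, sin 345°) = (0.9659, -0.2588); from cell (4,1)
  next x-line at t=0.7350, next y-line at t=2.5887; Δt_x=1.0353, Δt_y=3.8637
    x: enter (5,1) at t=0.7350 ← occupied
  → r_3 = 0.7350
beam 4: φ=45°, α=30°
  dir = (cos 30°, sin 30°) = (0.8660, 0.5000); from cell (4,1)
  next x-line at t=0.8198, next y-line at t=0.6600; Δt_x=1.1547, Δt_y=2.0000
    y: enter (4,2) at t=0.6600
    x: enter (5,2) at t=0.8198 ← occupied
  → r_4 = 0.8198
beam 5: φ=90°, α=75°
  dir = (cos 75°, sin 75°) = (0.2588, 0.9659); from cell (4,1)
  next x-line at t=2.7432, next y-line at t=0.3416; Δt_x=3.8637, Δt_y=1.0353
    y: enter (4,2) at t=0.3416
    y: enter (4,3) at t=1.3769
    y: enter (4,4) at t=2.4122
    x: enter (5,4) at t=2.7432 ← occupied
  → r_5 = 2.7432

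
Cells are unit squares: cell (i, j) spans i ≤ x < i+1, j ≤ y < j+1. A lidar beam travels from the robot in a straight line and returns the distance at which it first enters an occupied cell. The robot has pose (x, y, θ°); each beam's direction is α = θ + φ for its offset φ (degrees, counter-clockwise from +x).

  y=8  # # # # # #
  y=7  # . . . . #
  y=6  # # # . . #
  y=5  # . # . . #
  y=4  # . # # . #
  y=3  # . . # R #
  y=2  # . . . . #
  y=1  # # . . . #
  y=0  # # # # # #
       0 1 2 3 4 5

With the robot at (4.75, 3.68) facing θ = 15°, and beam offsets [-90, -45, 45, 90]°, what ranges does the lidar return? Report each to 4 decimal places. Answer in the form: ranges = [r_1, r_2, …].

beam 1: φ=-90°, α=285°
  cosα=0.2588 sinα=-0.9659 | (4,3) | tMaxX 0.9659 tMaxY 0.7040 | tΔX 3.8637 tΔY 1.0353
    t=0.7040 [y] (4,2)
    t=0.9659 [x] (5,2) — stop
  → r_1 = 0.9659
beam 2: φ=-45°, α=330°
  cosα=0.8660 sinα=-0.5000 | (4,3) | tMaxX 0.2887 tMaxY 1.3600 | tΔX 1.1547 tΔY 2.0000
    t=0.2887 [x] (5,3) — stop
  → r_2 = 0.2887
beam 3: φ=45°, α=60°
  cosα=0.5000 sinα=0.8660 | (4,3) | tMaxX 0.5000 tMaxY 0.3695 | tΔX 2.0000 tΔY 1.1547
    t=0.3695 [y] (4,4)
    t=0.5000 [x] (5,4) — stop
  → r_3 = 0.5000
beam 4: φ=90°, α=105°
  cosα=-0.2588 sinα=0.9659 | (4,3) | tMaxX 2.8978 tMaxY 0.3313 | tΔX 3.8637 tΔY 1.0353
    t=0.3313 [y] (4,4)
    t=1.3666 [y] (4,5)
    t=2.4018 [y] (4,6)
    t=2.8978 [x] (3,6)
    t=3.4371 [y] (3,7)
    t=4.4724 [y] (3,8) — stop
  → r_4 = 4.4724

ranges = [0.9659, 0.2887, 0.5000, 4.4724]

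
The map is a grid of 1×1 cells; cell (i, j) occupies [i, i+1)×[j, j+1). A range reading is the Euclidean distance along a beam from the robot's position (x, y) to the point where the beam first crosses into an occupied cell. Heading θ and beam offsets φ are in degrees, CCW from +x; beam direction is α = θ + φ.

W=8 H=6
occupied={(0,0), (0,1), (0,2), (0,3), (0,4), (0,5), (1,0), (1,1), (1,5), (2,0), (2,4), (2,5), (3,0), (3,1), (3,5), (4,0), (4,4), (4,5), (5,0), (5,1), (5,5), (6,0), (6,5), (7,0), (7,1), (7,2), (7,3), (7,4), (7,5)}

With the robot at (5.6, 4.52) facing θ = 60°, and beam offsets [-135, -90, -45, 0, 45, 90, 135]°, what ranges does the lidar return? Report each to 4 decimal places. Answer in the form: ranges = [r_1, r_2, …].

beam 1: φ=-135°, α=285°
  cosα=0.2588 sinα=-0.9659 | (5,4) | tMaxX 1.5455 tMaxY 0.5383 | tΔX 3.8637 tΔY 1.0353
    t=0.5383 [y] (5,3)
    t=1.5455 [x] (6,3)
    t=1.5736 [y] (6,2)
    t=2.6089 [y] (6,1)
    t=3.6442 [y] (6,0) — stop
  → r_1 = 3.6442
beam 2: φ=-90°, α=330°
  cosα=0.8660 sinα=-0.5000 | (5,4) | tMaxX 0.4619 tMaxY 1.0400 | tΔX 1.1547 tΔY 2.0000
    t=0.4619 [x] (6,4)
    t=1.0400 [y] (6,3)
    t=1.6166 [x] (7,3) — stop
  → r_2 = 1.6166
beam 3: φ=-45°, α=15°
  cosα=0.9659 sinα=0.2588 | (5,4) | tMaxX 0.4141 tMaxY 1.8546 | tΔX 1.0353 tΔY 3.8637
    t=0.4141 [x] (6,4)
    t=1.4494 [x] (7,4) — stop
  → r_3 = 1.4494
beam 4: φ=0°, α=60°
  cosα=0.5000 sinα=0.8660 | (5,4) | tMaxX 0.8000 tMaxY 0.5543 | tΔX 2.0000 tΔY 1.1547
    t=0.5543 [y] (5,5) — stop
  → r_4 = 0.5543
beam 5: φ=45°, α=105°
  cosα=-0.2588 sinα=0.9659 | (5,4) | tMaxX 2.3182 tMaxY 0.4969 | tΔX 3.8637 tΔY 1.0353
    t=0.4969 [y] (5,5) — stop
  → r_5 = 0.4969
beam 6: φ=90°, α=150°
  cosα=-0.8660 sinα=0.5000 | (5,4) | tMaxX 0.6928 tMaxY 0.9600 | tΔX 1.1547 tΔY 2.0000
    t=0.6928 [x] (4,4) — stop
  → r_6 = 0.6928
beam 7: φ=135°, α=195°
  cosα=-0.9659 sinα=-0.2588 | (5,4) | tMaxX 0.6212 tMaxY 2.0091 | tΔX 1.0353 tΔY 3.8637
    t=0.6212 [x] (4,4) — stop
  → r_7 = 0.6212

ranges = [3.6442, 1.6166, 1.4494, 0.5543, 0.4969, 0.6928, 0.6212]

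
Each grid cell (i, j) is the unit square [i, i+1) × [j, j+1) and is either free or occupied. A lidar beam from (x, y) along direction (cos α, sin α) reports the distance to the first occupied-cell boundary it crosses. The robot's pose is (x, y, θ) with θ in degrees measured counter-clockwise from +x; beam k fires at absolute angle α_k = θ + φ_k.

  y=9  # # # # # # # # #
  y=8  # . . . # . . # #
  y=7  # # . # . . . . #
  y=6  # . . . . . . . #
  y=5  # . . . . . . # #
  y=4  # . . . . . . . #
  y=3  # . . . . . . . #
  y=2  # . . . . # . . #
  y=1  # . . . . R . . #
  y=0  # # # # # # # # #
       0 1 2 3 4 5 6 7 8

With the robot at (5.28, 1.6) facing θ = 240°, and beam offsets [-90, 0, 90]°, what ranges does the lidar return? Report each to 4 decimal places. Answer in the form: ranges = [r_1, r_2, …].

beam 1: φ=-90°, α=150°
  direction (-0.8660, 0.5000); cell (5,1); t to first gridline: x 0.3233, y 0.8000 (then +1.1547 / +2.0000)
    (4,1) via x @ 0.3233
    (4,2) via y @ 0.8000
    (3,2) via x @ 1.4780
    (2,2) via x @ 2.6327
    (2,3) via y @ 2.8000
    (1,3) via x @ 3.7874
    (1,4) via y @ 4.8000
    (0,4) via x @ 4.9421  # hit
  → r_1 = 4.9421
beam 2: φ=0°, α=240°
  direction (-0.5000, -0.8660); cell (5,1); t to first gridline: x 0.5600, y 0.6928 (then +2.0000 / +1.1547)
    (4,1) via x @ 0.5600
    (4,0) via y @ 0.6928  # hit
  → r_2 = 0.6928
beam 3: φ=90°, α=330°
  direction (0.8660, -0.5000); cell (5,1); t to first gridline: x 0.8314, y 1.2000 (then +1.1547 / +2.0000)
    (6,1) via x @ 0.8314
    (6,0) via y @ 1.2000  # hit
  → r_3 = 1.2000

ranges = [4.9421, 0.6928, 1.2000]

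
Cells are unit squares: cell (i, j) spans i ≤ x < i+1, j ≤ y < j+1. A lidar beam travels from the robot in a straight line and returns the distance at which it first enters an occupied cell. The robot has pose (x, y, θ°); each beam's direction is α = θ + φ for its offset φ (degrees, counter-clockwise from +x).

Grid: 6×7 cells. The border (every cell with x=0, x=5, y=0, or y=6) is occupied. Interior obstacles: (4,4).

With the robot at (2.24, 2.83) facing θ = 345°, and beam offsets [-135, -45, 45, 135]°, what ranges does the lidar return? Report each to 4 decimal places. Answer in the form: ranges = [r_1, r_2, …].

ranges = [1.4318, 2.1131, 2.3400, 2.4800]

beam 1: φ=-135°, α=210°
  cosα=-0.8660 sinα=-0.5000 | (2,2) | tMaxX 0.2771 tMaxY 1.6600 | tΔX 1.1547 tΔY 2.0000
    t=0.2771 [x] (1,2)
    t=1.4318 [x] (0,2) — stop
  → r_1 = 1.4318
beam 2: φ=-45°, α=300°
  cosα=0.5000 sinα=-0.8660 | (2,2) | tMaxX 1.5200 tMaxY 0.9584 | tΔX 2.0000 tΔY 1.1547
    t=0.9584 [y] (2,1)
    t=1.5200 [x] (3,1)
    t=2.1131 [y] (3,0) — stop
  → r_2 = 2.1131
beam 3: φ=45°, α=30°
  cosα=0.8660 sinα=0.5000 | (2,2) | tMaxX 0.8776 tMaxY 0.3400 | tΔX 1.1547 tΔY 2.0000
    t=0.3400 [y] (2,3)
    t=0.8776 [x] (3,3)
    t=2.0323 [x] (4,3)
    t=2.3400 [y] (4,4) — stop
  → r_3 = 2.3400
beam 4: φ=135°, α=120°
  cosα=-0.5000 sinα=0.8660 | (2,2) | tMaxX 0.4800 tMaxY 0.1963 | tΔX 2.0000 tΔY 1.1547
    t=0.1963 [y] (2,3)
    t=0.4800 [x] (1,3)
    t=1.3510 [y] (1,4)
    t=2.4800 [x] (0,4) — stop
  → r_4 = 2.4800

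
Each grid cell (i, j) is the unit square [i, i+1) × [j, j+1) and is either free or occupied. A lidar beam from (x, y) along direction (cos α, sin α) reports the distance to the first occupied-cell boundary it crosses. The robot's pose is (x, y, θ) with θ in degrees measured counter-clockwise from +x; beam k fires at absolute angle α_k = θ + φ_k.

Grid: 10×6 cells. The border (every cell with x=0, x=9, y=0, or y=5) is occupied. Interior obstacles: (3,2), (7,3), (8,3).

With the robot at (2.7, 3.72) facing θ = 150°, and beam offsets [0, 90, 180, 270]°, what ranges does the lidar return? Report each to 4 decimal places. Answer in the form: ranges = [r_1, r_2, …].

ranges = [1.9630, 3.1408, 1.4400, 1.4780]

beam 1: φ=0°, α=150°
  cosα=-0.8660 sinα=0.5000 | (2,3) | tMaxX 0.8083 tMaxY 0.5600 | tΔX 1.1547 tΔY 2.0000
    t=0.5600 [y] (2,4)
    t=0.8083 [x] (1,4)
    t=1.9630 [x] (0,4) — stop
  → r_1 = 1.9630
beam 2: φ=90°, α=240°
  cosα=-0.5000 sinα=-0.8660 | (2,3) | tMaxX 1.4000 tMaxY 0.8314 | tΔX 2.0000 tΔY 1.1547
    t=0.8314 [y] (2,2)
    t=1.4000 [x] (1,2)
    t=1.9861 [y] (1,1)
    t=3.1408 [y] (1,0) — stop
  → r_2 = 3.1408
beam 3: φ=180°, α=330°
  cosα=0.8660 sinα=-0.5000 | (2,3) | tMaxX 0.3464 tMaxY 1.4400 | tΔX 1.1547 tΔY 2.0000
    t=0.3464 [x] (3,3)
    t=1.4400 [y] (3,2) — stop
  → r_3 = 1.4400
beam 4: φ=270°, α=60°
  cosα=0.5000 sinα=0.8660 | (2,3) | tMaxX 0.6000 tMaxY 0.3233 | tΔX 2.0000 tΔY 1.1547
    t=0.3233 [y] (2,4)
    t=0.6000 [x] (3,4)
    t=1.4780 [y] (3,5) — stop
  → r_4 = 1.4780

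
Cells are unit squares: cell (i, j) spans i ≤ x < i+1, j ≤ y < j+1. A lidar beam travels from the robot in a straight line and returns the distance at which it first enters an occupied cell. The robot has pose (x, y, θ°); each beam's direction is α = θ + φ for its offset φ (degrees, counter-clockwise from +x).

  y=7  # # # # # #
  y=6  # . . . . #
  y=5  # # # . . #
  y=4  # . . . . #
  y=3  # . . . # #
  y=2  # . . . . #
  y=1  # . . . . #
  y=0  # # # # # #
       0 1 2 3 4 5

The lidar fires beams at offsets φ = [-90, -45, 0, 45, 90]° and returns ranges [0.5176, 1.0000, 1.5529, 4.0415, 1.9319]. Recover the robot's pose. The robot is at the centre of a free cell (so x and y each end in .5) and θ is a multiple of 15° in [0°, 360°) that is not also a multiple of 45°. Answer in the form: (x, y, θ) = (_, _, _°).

(x, y, θ) = (4.5, 1.5, 105°)

Candidates: 21 free-cell centres × 16 headings = 336 poses. Raycast each; keep the one whose scan matches to 4 dp.
  (3.5, 5.5, 30°): beam 1 = 1.7321 ≠ 0.5176 ✗
  (2.5, 2.5, 285°): beam 1 = 1.5529 ≠ 0.5176 ✗
  (1.5, 1.5, 105°): beam 1 = 3.6235 ≠ 0.5176 ✗
  (1.5, 1.5, 150°): beam 1 = 6.3509 ≠ 0.5176 ✗
  …
  (4.5, 1.5, 105°): r_1=0.5176, r_2=1.0000, r_3=1.5529, r_4=4.0415, r_5=1.9319 — all match ✓
No second candidate reproduces the full scan.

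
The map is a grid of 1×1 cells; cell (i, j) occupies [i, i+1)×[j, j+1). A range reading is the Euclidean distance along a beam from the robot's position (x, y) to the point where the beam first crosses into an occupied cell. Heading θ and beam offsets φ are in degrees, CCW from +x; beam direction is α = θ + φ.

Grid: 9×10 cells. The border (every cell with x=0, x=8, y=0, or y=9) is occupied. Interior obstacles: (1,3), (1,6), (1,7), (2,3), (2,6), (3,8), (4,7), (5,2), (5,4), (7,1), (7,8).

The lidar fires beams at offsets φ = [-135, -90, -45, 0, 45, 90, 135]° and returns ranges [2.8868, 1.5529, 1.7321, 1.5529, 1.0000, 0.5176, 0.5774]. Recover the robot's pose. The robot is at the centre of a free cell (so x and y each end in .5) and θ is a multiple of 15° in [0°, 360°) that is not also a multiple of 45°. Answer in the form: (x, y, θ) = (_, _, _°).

(x, y, θ) = (2.5, 1.5, 165°)

Enumerate (i+0.5, j+0.5, θ) over the 45 free cells and 16 admissible headings. For each, cast all 7 beams and compare to the given ranges.
  (7.5, 3.5, 240°): beam 1 = 5.6940 ≠ 2.8868 ✗
  (6.5, 3.5, 210°): beam 1 = 4.6587 ≠ 2.8868 ✗
  (7.5, 2.5, 15°): beam 1 = 0.5774 ≠ 2.8868 ✗
  (2.5, 4.5, 345°): beam 1 = 1.0000 ≠ 2.8868 ✗
  …
  (2.5, 1.5, 165°): r_1=2.8868, r_2=1.5529, r_3=1.7321, r_4=1.5529, r_5=1.0000, r_6=0.5176, r_7=0.5774 — all match ✓
Unique over the lattice → pose = (2.5, 1.5, 165°).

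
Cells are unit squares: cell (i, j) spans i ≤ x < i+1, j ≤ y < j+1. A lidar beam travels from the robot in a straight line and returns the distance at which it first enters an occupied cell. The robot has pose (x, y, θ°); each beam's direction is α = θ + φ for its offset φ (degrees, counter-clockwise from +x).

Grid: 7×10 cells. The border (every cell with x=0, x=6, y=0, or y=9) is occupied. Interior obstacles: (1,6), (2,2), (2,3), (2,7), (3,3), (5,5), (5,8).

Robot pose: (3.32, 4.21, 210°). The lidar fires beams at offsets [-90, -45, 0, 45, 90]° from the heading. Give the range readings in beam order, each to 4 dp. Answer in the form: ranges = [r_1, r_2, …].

ranges = [2.6400, 2.4018, 0.4200, 0.2174, 0.2425]

beam 1: φ=-90°, α=120°
  dir = (cos 120°, sin 120°) = (-0.5000, 0.8660); from cell (3,4)
  next x-line at t=0.6400, next y-line at t=0.9122; Δt_x=2.0000, Δt_y=1.1547
    x: enter (2,4) at t=0.6400
    y: enter (2,5) at t=0.9122
    y: enter (2,6) at t=2.0669
    x: enter (1,6) at t=2.6400 ← occupied
  → r_1 = 2.6400
beam 2: φ=-45°, α=165°
  dir = (cos 165°, sin 165°) = (-0.9659, 0.2588); from cell (3,4)
  next x-line at t=0.3313, next y-line at t=3.0523; Δt_x=1.0353, Δt_y=3.8637
    x: enter (2,4) at t=0.3313
    x: enter (1,4) at t=1.3666
    x: enter (0,4) at t=2.4018 ← occupied
  → r_2 = 2.4018
beam 3: φ=0°, α=210°
  dir = (cos 210°, sin 210°) = (-0.8660, -0.5000); from cell (3,4)
  next x-line at t=0.3695, next y-line at t=0.4200; Δt_x=1.1547, Δt_y=2.0000
    x: enter (2,4) at t=0.3695
    y: enter (2,3) at t=0.4200 ← occupied
  → r_3 = 0.4200
beam 4: φ=45°, α=255°
  dir = (cos 255°, sin 255°) = (-0.2588, -0.9659); from cell (3,4)
  next x-line at t=1.2364, next y-line at t=0.2174; Δt_x=3.8637, Δt_y=1.0353
    y: enter (3,3) at t=0.2174 ← occupied
  → r_4 = 0.2174
beam 5: φ=90°, α=300°
  dir = (cos 300°, sin 300°) = (0.5000, -0.8660); from cell (3,4)
  next x-line at t=1.3600, next y-line at t=0.2425; Δt_x=2.0000, Δt_y=1.1547
    y: enter (3,3) at t=0.2425 ← occupied
  → r_5 = 0.2425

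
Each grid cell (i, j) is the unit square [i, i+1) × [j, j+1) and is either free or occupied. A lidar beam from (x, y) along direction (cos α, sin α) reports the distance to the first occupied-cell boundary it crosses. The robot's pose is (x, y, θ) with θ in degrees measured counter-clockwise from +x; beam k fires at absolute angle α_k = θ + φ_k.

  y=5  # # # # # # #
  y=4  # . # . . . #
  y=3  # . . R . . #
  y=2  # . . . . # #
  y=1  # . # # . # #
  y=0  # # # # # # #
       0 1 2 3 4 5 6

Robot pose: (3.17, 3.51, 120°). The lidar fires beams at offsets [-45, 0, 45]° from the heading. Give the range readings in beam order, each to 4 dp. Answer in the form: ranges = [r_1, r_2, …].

beam 1: φ=-45°, α=75°
  d=(0.2588,0.9659)  start (3,3)  tX=3.2069 tY=0.5073  stride 1/|dx|=3.8637 1/|dy|=1.0353
    cross y-line → (3,4), t=0.5073
    cross y-line → (3,5), t=1.5426 (wall)
  → r_1 = 1.5426
beam 2: φ=0°, α=120°
  d=(-0.5000,0.8660)  start (3,3)  tX=0.3400 tY=0.5658  stride 1/|dx|=2.0000 1/|dy|=1.1547
    cross x-line → (2,3), t=0.3400
    cross y-line → (2,4), t=0.5658 (wall)
  → r_2 = 0.5658
beam 3: φ=45°, α=165°
  d=(-0.9659,0.2588)  start (3,3)  tX=0.1760 tY=1.8932  stride 1/|dx|=1.0353 1/|dy|=3.8637
    cross x-line → (2,3), t=0.1760
    cross x-line → (1,3), t=1.2113
    cross y-line → (1,4), t=1.8932
    cross x-line → (0,4), t=2.2465 (wall)
  → r_3 = 2.2465

ranges = [1.5426, 0.5658, 2.2465]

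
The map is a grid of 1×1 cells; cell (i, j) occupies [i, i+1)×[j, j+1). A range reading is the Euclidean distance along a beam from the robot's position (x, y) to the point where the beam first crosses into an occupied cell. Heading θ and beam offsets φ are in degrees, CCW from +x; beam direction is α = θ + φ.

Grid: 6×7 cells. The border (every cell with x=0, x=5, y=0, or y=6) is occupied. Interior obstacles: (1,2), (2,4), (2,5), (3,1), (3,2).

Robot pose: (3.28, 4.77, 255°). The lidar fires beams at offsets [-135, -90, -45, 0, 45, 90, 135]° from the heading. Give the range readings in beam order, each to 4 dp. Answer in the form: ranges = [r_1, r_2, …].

beam 1: φ=-135°, α=120°
  d=(-0.5000,0.8660)  start (3,4)  tX=0.5600 tY=0.2656  stride 1/|dx|=2.0000 1/|dy|=1.1547
    cross y-line → (3,5), t=0.2656
    cross x-line → (2,5), t=0.5600 (wall)
  → r_1 = 0.5600
beam 2: φ=-90°, α=165°
  d=(-0.9659,0.2588)  start (3,4)  tX=0.2899 tY=0.8887  stride 1/|dx|=1.0353 1/|dy|=3.8637
    cross x-line → (2,4), t=0.2899 (wall)
  → r_2 = 0.2899
beam 3: φ=-45°, α=210°
  d=(-0.8660,-0.5000)  start (3,4)  tX=0.3233 tY=1.5400  stride 1/|dx|=1.1547 1/|dy|=2.0000
    cross x-line → (2,4), t=0.3233 (wall)
  → r_3 = 0.3233
beam 4: φ=0°, α=255°
  d=(-0.2588,-0.9659)  start (3,4)  tX=1.0818 tY=0.7972  stride 1/|dx|=3.8637 1/|dy|=1.0353
    cross y-line → (3,3), t=0.7972
    cross x-line → (2,3), t=1.0818
    cross y-line → (2,2), t=1.8324
    cross y-line → (2,1), t=2.8677
    cross y-line → (2,0), t=3.9030 (wall)
  → r_4 = 3.9030
beam 5: φ=45°, α=300°
  d=(0.5000,-0.8660)  start (3,4)  tX=1.4400 tY=0.8891  stride 1/|dx|=2.0000 1/|dy|=1.1547
    cross y-line → (3,3), t=0.8891
    cross x-line → (4,3), t=1.4400
    cross y-line → (4,2), t=2.0438
    cross y-line → (4,1), t=3.1985
    cross x-line → (5,1), t=3.4400 (wall)
  → r_5 = 3.4400
beam 6: φ=90°, α=345°
  d=(0.9659,-0.2588)  start (3,4)  tX=0.7454 tY=2.9751  stride 1/|dx|=1.0353 1/|dy|=3.8637
    cross x-line → (4,4), t=0.7454
    cross x-line → (5,4), t=1.7807 (wall)
  → r_6 = 1.7807
beam 7: φ=135°, α=30°
  d=(0.8660,0.5000)  start (3,4)  tX=0.8314 tY=0.4600  stride 1/|dx|=1.1547 1/|dy|=2.0000
    cross y-line → (3,5), t=0.4600
    cross x-line → (4,5), t=0.8314
    cross x-line → (5,5), t=1.9861 (wall)
  → r_7 = 1.9861

ranges = [0.5600, 0.2899, 0.3233, 3.9030, 3.4400, 1.7807, 1.9861]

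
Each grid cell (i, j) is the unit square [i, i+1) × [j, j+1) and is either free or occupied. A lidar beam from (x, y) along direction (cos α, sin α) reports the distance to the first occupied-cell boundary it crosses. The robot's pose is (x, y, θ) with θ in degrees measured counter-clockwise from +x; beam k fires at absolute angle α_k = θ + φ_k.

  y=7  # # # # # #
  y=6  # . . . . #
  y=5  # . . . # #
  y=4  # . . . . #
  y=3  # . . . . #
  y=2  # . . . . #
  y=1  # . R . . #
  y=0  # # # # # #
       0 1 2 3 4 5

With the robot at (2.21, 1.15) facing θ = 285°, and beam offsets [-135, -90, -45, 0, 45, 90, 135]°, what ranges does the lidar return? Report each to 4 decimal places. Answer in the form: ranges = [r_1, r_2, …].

ranges = [1.3972, 0.5796, 0.1732, 0.1553, 0.3000, 2.8884, 4.4456]

beam 1: φ=-135°, α=150°
  direction (-0.8660, 0.5000); cell (2,1); t to first gridline: x 0.2425, y 1.7000 (then +1.1547 / +2.0000)
    (1,1) via x @ 0.2425
    (0,1) via x @ 1.3972  # hit
  → r_1 = 1.3972
beam 2: φ=-90°, α=195°
  direction (-0.9659, -0.2588); cell (2,1); t to first gridline: x 0.2174, y 0.5796 (then +1.0353 / +3.8637)
    (1,1) via x @ 0.2174
    (1,0) via y @ 0.5796  # hit
  → r_2 = 0.5796
beam 3: φ=-45°, α=240°
  direction (-0.5000, -0.8660); cell (2,1); t to first gridline: x 0.4200, y 0.1732 (then +2.0000 / +1.1547)
    (2,0) via y @ 0.1732  # hit
  → r_3 = 0.1732
beam 4: φ=0°, α=285°
  direction (0.2588, -0.9659); cell (2,1); t to first gridline: x 3.0523, y 0.1553 (then +3.8637 / +1.0353)
    (2,0) via y @ 0.1553  # hit
  → r_4 = 0.1553
beam 5: φ=45°, α=330°
  direction (0.8660, -0.5000); cell (2,1); t to first gridline: x 0.9122, y 0.3000 (then +1.1547 / +2.0000)
    (2,0) via y @ 0.3000  # hit
  → r_5 = 0.3000
beam 6: φ=90°, α=15°
  direction (0.9659, 0.2588); cell (2,1); t to first gridline: x 0.8179, y 3.2841 (then +1.0353 / +3.8637)
    (3,1) via x @ 0.8179
    (4,1) via x @ 1.8531
    (5,1) via x @ 2.8884  # hit
  → r_6 = 2.8884
beam 7: φ=135°, α=60°
  direction (0.5000, 0.8660); cell (2,1); t to first gridline: x 1.5800, y 0.9815 (then +2.0000 / +1.1547)
    (2,2) via y @ 0.9815
    (3,2) via x @ 1.5800
    (3,3) via y @ 2.1362
    (3,4) via y @ 3.2909
    (4,4) via x @ 3.5800
    (4,5) via y @ 4.4456  # hit
  → r_7 = 4.4456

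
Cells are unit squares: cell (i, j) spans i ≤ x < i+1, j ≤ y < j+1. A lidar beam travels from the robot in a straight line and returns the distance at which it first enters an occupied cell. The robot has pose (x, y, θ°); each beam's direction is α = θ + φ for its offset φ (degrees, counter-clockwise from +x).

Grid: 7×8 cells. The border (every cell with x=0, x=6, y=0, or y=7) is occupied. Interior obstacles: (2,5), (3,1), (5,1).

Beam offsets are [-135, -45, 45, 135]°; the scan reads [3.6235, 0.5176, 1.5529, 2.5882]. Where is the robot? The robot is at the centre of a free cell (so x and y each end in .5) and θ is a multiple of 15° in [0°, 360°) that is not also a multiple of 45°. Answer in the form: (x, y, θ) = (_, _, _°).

The pose lattice has 27·16 = 432 candidates. Test each by forward raycasting.
  (1.5, 2.5, 60°): beam 1 = 1.5529 ≠ 3.6235 ✗
  (4.5, 1.5, 105°): beam 1 = 0.5774 ≠ 3.6235 ✗
  (2.5, 1.5, 150°): beam 1 = 0.5176 ≠ 3.6235 ✗
  (2.5, 1.5, 240°): beam 1 = 5.6940 ≠ 3.6235 ✗
  …
  (2.5, 4.5, 150°): r_1=3.6235, r_2=0.5176, r_3=1.5529, r_4=2.5882 — all match ✓
No second candidate reproduces the full scan.

(x, y, θ) = (2.5, 4.5, 150°)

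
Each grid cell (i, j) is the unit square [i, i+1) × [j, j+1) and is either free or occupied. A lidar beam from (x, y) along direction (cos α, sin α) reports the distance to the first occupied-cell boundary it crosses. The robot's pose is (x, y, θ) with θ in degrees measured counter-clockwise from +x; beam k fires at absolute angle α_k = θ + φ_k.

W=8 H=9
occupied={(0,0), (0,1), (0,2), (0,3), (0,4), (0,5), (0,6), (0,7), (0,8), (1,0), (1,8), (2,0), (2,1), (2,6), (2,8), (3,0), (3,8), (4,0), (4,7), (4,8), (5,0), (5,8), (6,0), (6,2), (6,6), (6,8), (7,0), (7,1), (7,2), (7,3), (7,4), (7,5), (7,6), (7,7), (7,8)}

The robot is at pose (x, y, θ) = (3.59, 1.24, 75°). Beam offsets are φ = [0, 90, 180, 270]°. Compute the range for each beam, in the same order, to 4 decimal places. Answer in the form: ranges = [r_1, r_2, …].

ranges = [6.9985, 0.6108, 0.2485, 0.9273]

beam 1: φ=0°, α=75°
  direction (0.2588, 0.9659); cell (3,1); t to first gridline: x 1.5841, y 0.7868 (then +3.8637 / +1.0353)
    (3,2) via y @ 0.7868
    (4,2) via x @ 1.5841
    (4,3) via y @ 1.8221
    (4,4) via y @ 2.8574
    (4,5) via y @ 3.8926
    (4,6) via y @ 4.9279
    (5,6) via x @ 5.4478
    (5,7) via y @ 5.9632
    (5,8) via y @ 6.9985  # hit
  → r_1 = 6.9985
beam 2: φ=90°, α=165°
  direction (-0.9659, 0.2588); cell (3,1); t to first gridline: x 0.6108, y 2.9364 (then +1.0353 / +3.8637)
    (2,1) via x @ 0.6108  # hit
  → r_2 = 0.6108
beam 3: φ=180°, α=255°
  direction (-0.2588, -0.9659); cell (3,1); t to first gridline: x 2.2796, y 0.2485 (then +3.8637 / +1.0353)
    (3,0) via y @ 0.2485  # hit
  → r_3 = 0.2485
beam 4: φ=270°, α=345°
  direction (0.9659, -0.2588); cell (3,1); t to first gridline: x 0.4245, y 0.9273 (then +1.0353 / +3.8637)
    (4,1) via x @ 0.4245
    (4,0) via y @ 0.9273  # hit
  → r_4 = 0.9273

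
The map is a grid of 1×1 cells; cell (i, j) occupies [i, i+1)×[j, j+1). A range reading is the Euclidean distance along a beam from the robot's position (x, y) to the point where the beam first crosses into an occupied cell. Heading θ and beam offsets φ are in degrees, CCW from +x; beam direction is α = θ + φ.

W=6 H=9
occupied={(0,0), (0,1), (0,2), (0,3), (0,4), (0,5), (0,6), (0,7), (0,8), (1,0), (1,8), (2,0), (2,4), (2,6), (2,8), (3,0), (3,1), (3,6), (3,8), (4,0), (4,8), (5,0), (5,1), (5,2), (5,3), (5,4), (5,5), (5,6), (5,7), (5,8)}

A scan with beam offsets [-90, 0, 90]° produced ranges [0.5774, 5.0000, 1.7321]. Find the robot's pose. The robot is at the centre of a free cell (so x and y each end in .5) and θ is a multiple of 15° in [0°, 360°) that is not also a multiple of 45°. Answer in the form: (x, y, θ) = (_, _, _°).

(x, y, θ) = (2.5, 1.5, 60°)

The pose lattice has 24·16 = 384 candidates. Test each by forward raycasting.
  (3.5, 5.5, 150°): beam 2 = 1.0000 ≠ 5.0000 ✗
  (1.5, 6.5, 195°): beam 1 = 1.5529 ≠ 0.5774 ✗
  (2.5, 3.5, 60°): beam 1 = 2.8868 ≠ 0.5774 ✗
  (4.5, 3.5, 60°): beam 2 = 1.0000 ≠ 5.0000 ✗
  …
  (2.5, 1.5, 60°): r_1=0.5774, r_2=5.0000, r_3=1.7321 — all match ✓
No second candidate reproduces the full scan.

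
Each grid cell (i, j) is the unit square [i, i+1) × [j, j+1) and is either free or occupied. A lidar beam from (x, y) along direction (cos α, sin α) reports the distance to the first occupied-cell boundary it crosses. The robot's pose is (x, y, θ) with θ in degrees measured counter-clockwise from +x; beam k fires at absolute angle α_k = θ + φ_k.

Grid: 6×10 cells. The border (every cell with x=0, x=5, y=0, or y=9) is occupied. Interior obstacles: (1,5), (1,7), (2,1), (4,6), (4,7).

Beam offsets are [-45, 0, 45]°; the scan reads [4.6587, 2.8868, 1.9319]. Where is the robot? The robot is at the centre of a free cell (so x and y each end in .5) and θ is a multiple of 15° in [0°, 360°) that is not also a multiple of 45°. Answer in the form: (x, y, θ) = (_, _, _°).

The pose lattice has 27·16 = 432 candidates. Test each by forward raycasting.
  (1.5, 3.5, 120°): beam 1 = 1.5529 ≠ 4.6587 ✗
  (3.5, 7.5, 75°): beam 1 = 0.5774 ≠ 4.6587 ✗
  (4.5, 4.5, 210°): beam 1 = 2.5882 ≠ 4.6587 ✗
  (4.5, 5.5, 330°): beam 1 = 1.9319 ≠ 4.6587 ✗
  …
  (2.5, 5.5, 330°): r_1=4.6587, r_2=2.8868, r_3=1.9319 — all match ✓
No second candidate reproduces the full scan.

(x, y, θ) = (2.5, 5.5, 330°)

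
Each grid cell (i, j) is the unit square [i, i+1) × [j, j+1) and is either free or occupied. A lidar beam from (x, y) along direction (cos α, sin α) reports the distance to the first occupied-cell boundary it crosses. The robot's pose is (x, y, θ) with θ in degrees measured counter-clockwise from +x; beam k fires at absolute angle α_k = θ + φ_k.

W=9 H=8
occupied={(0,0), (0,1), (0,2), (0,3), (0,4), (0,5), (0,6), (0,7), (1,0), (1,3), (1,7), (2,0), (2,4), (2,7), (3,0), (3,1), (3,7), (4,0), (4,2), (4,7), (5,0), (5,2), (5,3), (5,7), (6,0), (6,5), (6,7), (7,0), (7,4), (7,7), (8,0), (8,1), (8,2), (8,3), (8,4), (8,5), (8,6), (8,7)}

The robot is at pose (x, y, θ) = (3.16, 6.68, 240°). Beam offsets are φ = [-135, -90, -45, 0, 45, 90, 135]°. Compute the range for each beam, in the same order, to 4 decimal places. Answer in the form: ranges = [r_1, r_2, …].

ranges = [0.3313, 0.6400, 2.2362, 1.9399, 3.8098, 3.2793, 1.2364]

beam 1: φ=-135°, α=105°
  d=(-0.2588,0.9659)  start (3,6)  tX=0.6182 tY=0.3313  stride 1/|dx|=3.8637 1/|dy|=1.0353
    cross y-line → (3,7), t=0.3313 (wall)
  → r_1 = 0.3313
beam 2: φ=-90°, α=150°
  d=(-0.8660,0.5000)  start (3,6)  tX=0.1848 tY=0.6400  stride 1/|dx|=1.1547 1/|dy|=2.0000
    cross x-line → (2,6), t=0.1848
    cross y-line → (2,7), t=0.6400 (wall)
  → r_2 = 0.6400
beam 3: φ=-45°, α=195°
  d=(-0.9659,-0.2588)  start (3,6)  tX=0.1656 tY=2.6273  stride 1/|dx|=1.0353 1/|dy|=3.8637
    cross x-line → (2,6), t=0.1656
    cross x-line → (1,6), t=1.2009
    cross x-line → (0,6), t=2.2362 (wall)
  → r_3 = 2.2362
beam 4: φ=0°, α=240°
  d=(-0.5000,-0.8660)  start (3,6)  tX=0.3200 tY=0.7852  stride 1/|dx|=2.0000 1/|dy|=1.1547
    cross x-line → (2,6), t=0.3200
    cross y-line → (2,5), t=0.7852
    cross y-line → (2,4), t=1.9399 (wall)
  → r_4 = 1.9399
beam 5: φ=45°, α=285°
  d=(0.2588,-0.9659)  start (3,6)  tX=3.2455 tY=0.7040  stride 1/|dx|=3.8637 1/|dy|=1.0353
    cross y-line → (3,5), t=0.7040
    cross y-line → (3,4), t=1.7393
    cross y-line → (3,3), t=2.7745
    cross x-line → (4,3), t=3.2455
    cross y-line → (4,2), t=3.8098 (wall)
  → r_5 = 3.8098
beam 6: φ=90°, α=330°
  d=(0.8660,-0.5000)  start (3,6)  tX=0.9699 tY=1.3600  stride 1/|dx|=1.1547 1/|dy|=2.0000
    cross x-line → (4,6), t=0.9699
    cross y-line → (4,5), t=1.3600
    cross x-line → (5,5), t=2.1246
    cross x-line → (6,5), t=3.2793 (wall)
  → r_6 = 3.2793
beam 7: φ=135°, α=15°
  d=(0.9659,0.2588)  start (3,6)  tX=0.8696 tY=1.2364  stride 1/|dx|=1.0353 1/|dy|=3.8637
    cross x-line → (4,6), t=0.8696
    cross y-line → (4,7), t=1.2364 (wall)
  → r_7 = 1.2364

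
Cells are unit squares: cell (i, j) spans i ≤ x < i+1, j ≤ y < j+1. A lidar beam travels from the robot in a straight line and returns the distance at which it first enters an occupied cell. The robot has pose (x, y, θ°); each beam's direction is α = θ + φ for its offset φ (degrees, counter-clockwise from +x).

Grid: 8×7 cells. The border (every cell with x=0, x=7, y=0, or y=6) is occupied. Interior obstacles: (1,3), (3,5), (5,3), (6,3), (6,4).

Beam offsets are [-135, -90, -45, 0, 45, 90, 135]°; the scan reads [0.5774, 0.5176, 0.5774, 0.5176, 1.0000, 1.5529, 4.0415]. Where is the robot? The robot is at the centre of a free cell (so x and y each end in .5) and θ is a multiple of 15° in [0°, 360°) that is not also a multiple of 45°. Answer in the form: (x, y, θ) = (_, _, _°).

Candidates: 25 free-cell centres × 16 headings = 400 poses. Raycast each; keep the one whose scan matches to 4 dp.
  (3.5, 2.5, 165°): beam 1 = 1.7321 ≠ 0.5774 ✗
  (2.5, 1.5, 60°): beam 1 = 0.5176 ≠ 0.5774 ✗
  (2.5, 3.5, 210°): beam 1 = 1.9319 ≠ 0.5774 ✗
  (2.5, 3.5, 75°): beam 1 = 2.8868 ≠ 0.5774 ✗
  …
  (1.5, 5.5, 195°): r_1=0.5774, r_2=0.5176, r_3=0.5774, r_4=0.5176, r_5=1.0000, r_6=1.5529, r_7=4.0415 — all match ✓
No second candidate reproduces the full scan.

(x, y, θ) = (1.5, 5.5, 195°)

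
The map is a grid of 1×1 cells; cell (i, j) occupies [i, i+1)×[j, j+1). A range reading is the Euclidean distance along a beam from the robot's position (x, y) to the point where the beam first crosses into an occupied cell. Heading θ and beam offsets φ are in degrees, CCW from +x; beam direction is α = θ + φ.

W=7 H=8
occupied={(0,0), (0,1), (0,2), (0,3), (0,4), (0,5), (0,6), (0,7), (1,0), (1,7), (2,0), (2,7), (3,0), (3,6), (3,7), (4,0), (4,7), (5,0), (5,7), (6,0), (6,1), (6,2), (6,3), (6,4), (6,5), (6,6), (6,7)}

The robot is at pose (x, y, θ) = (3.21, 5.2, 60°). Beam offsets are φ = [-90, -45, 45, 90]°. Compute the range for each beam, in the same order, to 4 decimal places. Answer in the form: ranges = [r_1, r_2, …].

ranges = [3.2216, 2.8884, 1.8635, 2.5519]

beam 1: φ=-90°, α=330°
  dir = (cos 330°, sin 330°) = (0.8660, -0.5000); from cell (3,5)
  next x-line at t=0.9122, next y-line at t=0.4000; Δt_x=1.1547, Δt_y=2.0000
    y: enter (3,4) at t=0.4000
    x: enter (4,4) at t=0.9122
    x: enter (5,4) at t=2.0669
    y: enter (5,3) at t=2.4000
    x: enter (6,3) at t=3.2216 ← occupied
  → r_1 = 3.2216
beam 2: φ=-45°, α=15°
  dir = (cos 15°, sin 15°) = (0.9659, 0.2588); from cell (3,5)
  next x-line at t=0.8179, next y-line at t=3.0910; Δt_x=1.0353, Δt_y=3.8637
    x: enter (4,5) at t=0.8179
    x: enter (5,5) at t=1.8531
    x: enter (6,5) at t=2.8884 ← occupied
  → r_2 = 2.8884
beam 3: φ=45°, α=105°
  dir = (cos 105°, sin 105°) = (-0.2588, 0.9659); from cell (3,5)
  next x-line at t=0.8114, next y-line at t=0.8282; Δt_x=3.8637, Δt_y=1.0353
    x: enter (2,5) at t=0.8114
    y: enter (2,6) at t=0.8282
    y: enter (2,7) at t=1.8635 ← occupied
  → r_3 = 1.8635
beam 4: φ=90°, α=150°
  dir = (cos 150°, sin 150°) = (-0.8660, 0.5000); from cell (3,5)
  next x-line at t=0.2425, next y-line at t=1.6000; Δt_x=1.1547, Δt_y=2.0000
    x: enter (2,5) at t=0.2425
    x: enter (1,5) at t=1.3972
    y: enter (1,6) at t=1.6000
    x: enter (0,6) at t=2.5519 ← occupied
  → r_4 = 2.5519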